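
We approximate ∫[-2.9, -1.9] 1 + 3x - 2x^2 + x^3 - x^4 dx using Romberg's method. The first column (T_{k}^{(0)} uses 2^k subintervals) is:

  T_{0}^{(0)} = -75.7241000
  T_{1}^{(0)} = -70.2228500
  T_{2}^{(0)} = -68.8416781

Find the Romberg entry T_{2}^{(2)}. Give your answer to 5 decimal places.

Richardson extrapolation on the trapezoidal column (denominator 4−1=3):
T_{1}^{(1)} = -70.2228500 + (-70.2228500 − (-75.7241000))/3 = -68.3891000
T_{2}^{(1)} = -68.8416781 + (-68.8416781 − (-70.2228500))/3 = -68.3812875
T_{2}^{(2)} = -68.3812875 + (-68.3812875 − (-68.3891000))/15 = -68.3807667
(Column j=1 coincides with Simpson's rule on the same nodes.)

-68.38077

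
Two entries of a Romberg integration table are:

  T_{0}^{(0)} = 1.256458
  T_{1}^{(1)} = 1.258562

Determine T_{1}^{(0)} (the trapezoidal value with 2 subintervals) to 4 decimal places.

From T_{1}^{(1)} = (4·T_{1}^{(0)} − T_{0}^{(0)})/3, solve for T_{1}^{(0)}:
4·T_{1}^{(0)} = 3·1.258562 + 1.256458 = 5.032144
T_{1}^{(0)} = 1.258036

1.2580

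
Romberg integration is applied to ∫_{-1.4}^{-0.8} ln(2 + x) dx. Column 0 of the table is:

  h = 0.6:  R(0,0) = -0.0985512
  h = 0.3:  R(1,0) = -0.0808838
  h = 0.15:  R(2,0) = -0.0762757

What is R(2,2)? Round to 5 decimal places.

-0.07472

R(1,1) = (4·(-0.0808838) − (-0.0985512)) / 3 = -0.0749947
R(2,1) = (4·(-0.0762757) − (-0.0808838)) / 3 = -0.0747397
R(2,2) = (16·(-0.0747397) − (-0.0749947)) / 15 = -0.0747227
(Column j=1 coincides with Simpson's rule on the same nodes.)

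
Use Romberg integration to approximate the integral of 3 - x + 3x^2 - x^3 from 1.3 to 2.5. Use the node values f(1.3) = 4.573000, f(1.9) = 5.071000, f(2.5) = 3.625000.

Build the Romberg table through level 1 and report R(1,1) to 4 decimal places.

5.6964

R(0,0) (trapezoid, 1 panel, h=1.2000): 4.918800
R(1,0) (trapezoid, 2 panels, h=0.6000): 5.502000
R(1,1) = 5.502000 + (5.502000 − 4.918800)/3 = 5.696400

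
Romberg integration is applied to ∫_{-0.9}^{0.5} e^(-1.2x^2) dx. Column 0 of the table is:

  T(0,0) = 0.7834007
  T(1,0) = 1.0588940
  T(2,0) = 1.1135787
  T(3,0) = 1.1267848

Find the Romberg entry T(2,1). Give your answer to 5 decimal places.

1.13181

T(2,1) = (4·1.1135787 − 1.0588940) / 3 = 1.1318069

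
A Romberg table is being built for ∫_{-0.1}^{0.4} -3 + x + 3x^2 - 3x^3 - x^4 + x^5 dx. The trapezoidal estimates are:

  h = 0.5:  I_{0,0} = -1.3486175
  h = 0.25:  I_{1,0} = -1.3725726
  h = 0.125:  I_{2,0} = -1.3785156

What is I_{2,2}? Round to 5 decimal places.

Richardson extrapolation on the trapezoidal column (denominator 4−1=3):
I_{1,1} = (4·(-1.3725726) − (-1.3486175)) / 3 = -1.3805576
I_{2,1} = (4·(-1.3785156) − (-1.3725726)) / 3 = -1.3804966
I_{2,2} = (16·(-1.3804966) − (-1.3805576)) / 15 = -1.3804925

-1.38049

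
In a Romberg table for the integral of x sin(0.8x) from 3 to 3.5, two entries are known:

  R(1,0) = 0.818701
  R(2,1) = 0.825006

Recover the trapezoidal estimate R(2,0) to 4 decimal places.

From R(2,1) = (4·R(2,0) − R(1,0))/3, solve for R(2,0):
4·R(2,0) = 3·0.825006 + 0.818701 = 3.293719
R(2,0) = 0.823430

0.8234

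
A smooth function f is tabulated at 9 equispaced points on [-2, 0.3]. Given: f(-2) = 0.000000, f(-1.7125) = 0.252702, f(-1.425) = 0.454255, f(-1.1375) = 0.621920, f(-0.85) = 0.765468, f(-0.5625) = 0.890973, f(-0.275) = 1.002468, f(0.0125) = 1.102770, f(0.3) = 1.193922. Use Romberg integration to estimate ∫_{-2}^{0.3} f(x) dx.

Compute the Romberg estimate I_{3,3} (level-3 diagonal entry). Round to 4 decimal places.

1.6399

I_{0,0} (trapezoid, 1 panel, h=2.3000): 1.373010
I_{1,0} (trapezoid, 2 panels, h=1.1500): 1.566793
I_{2,0} (trapezoid, 4 panels, h=0.5750): 1.621012
I_{3,0} (trapezoid, 8 panels, h=0.2875): 1.635161
I_{1,1} = 1.566793 + (1.566793 − 1.373010)/3 = 1.631387
I_{2,1} = 1.621012 + (1.621012 − 1.566793)/3 = 1.639085
I_{3,1} = 1.635161 + (1.635161 − 1.621012)/3 = 1.639877
I_{2,2} = 1.639085 + (1.639085 − 1.631387)/15 = 1.639598
I_{3,2} = 1.639877 + (1.639877 − 1.639085)/15 = 1.639930
I_{3,3} = 1.639930 + (1.639930 − 1.639598)/63 = 1.639935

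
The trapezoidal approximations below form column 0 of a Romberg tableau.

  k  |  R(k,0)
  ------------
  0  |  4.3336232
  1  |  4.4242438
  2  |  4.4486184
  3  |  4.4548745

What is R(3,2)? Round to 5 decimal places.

4.45697

Richardson extrapolation on the trapezoidal column (denominator 4−1=3):
R(2,1) = 4.4486184 + (4.4486184 − 4.4242438)/3 = 4.4567433
R(3,1) = (4·4.4548745 − 4.4486184) / 3 = 4.4569599
R(3,2) = 4.4569599 + (4.4569599 − 4.4567433)/15 = 4.4569743
(Column j=1 coincides with Simpson's rule on the same nodes.)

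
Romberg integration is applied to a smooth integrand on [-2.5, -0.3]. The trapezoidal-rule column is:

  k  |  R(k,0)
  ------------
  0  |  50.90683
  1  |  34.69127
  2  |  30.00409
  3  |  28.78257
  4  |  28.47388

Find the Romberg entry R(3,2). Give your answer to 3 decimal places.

28.371

Richardson extrapolation on the trapezoidal column (denominator 4−1=3):
R(2,1) = 30.00409 + (30.00409 − 34.69127)/3 = 28.44170
R(3,1) = (4·28.78257 − 30.00409) / 3 = 28.37540
R(3,2) = 28.37540 + (28.37540 − 28.44170)/15 = 28.37098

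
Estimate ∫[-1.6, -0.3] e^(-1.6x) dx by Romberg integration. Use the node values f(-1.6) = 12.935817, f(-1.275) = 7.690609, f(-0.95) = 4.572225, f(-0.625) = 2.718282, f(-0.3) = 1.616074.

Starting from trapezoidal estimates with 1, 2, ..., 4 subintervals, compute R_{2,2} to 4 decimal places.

R_{0,0} (trapezoid, 1 panel, h=1.3000): 9.458729
R_{1,0} (trapezoid, 2 panels, h=0.6500): 7.701311
R_{2,0} (trapezoid, 4 panels, h=0.3250): 7.233545
R_{1,1} = 7.701311 + (7.701311 − 9.458729)/3 = 7.115505
R_{2,1} = 7.233545 + (7.233545 − 7.701311)/3 = 7.077623
R_{2,2} = 7.077623 + (7.077623 − 7.115505)/15 = 7.075098

7.0751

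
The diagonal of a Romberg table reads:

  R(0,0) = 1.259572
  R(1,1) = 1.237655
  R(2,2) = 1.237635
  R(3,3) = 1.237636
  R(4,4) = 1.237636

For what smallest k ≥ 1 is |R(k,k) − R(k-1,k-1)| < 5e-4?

|R(1,1) − R(0,0)| = 0.021917 ≥ 5e-4
|R(2,2) − R(1,1)| = 0.000020 < 5e-4

k = 2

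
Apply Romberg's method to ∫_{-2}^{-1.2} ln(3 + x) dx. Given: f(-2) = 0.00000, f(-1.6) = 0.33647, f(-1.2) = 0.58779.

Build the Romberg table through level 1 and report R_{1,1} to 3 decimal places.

0.258

R_{0,0} (trapezoid, 1 panel, h=0.8000): 0.23512
R_{1,0} (trapezoid, 2 panels, h=0.4000): 0.25215
R_{1,1} = 0.25215 + (0.25215 − 0.23512)/3 = 0.25783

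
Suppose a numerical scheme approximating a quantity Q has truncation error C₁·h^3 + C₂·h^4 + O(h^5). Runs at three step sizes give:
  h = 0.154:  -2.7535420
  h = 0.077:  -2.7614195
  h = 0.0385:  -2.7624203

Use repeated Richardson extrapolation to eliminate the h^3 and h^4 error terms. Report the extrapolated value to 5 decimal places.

-2.76256

First eliminate the h^3 term (factor 2^3 = 8):
  B₁ = (8·(-2.7614195) − (-2.7535420))/7 = -2.7625449
  B₂ = (8·(-2.7624203) − (-2.7614195))/7 = -2.7625633
Then eliminate the h^4 term (factor 2^4 = 16):
  (16·(-2.7625633) − (-2.7625449))/15 = -2.7625645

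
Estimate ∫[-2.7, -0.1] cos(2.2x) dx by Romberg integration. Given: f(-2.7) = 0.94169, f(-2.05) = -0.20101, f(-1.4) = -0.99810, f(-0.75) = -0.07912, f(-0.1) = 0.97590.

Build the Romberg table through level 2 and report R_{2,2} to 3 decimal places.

-0.217

R_{0,0} (trapezoid, 1 panel, h=2.6000): 2.49287
R_{1,0} (trapezoid, 2 panels, h=1.3000): -0.05110
R_{2,0} (trapezoid, 4 panels, h=0.6500): -0.20763
R_{1,1} = -0.05110 + (-0.05110 − 2.49287)/3 = -0.89909
R_{2,1} = -0.20763 + (-0.20763 − (-0.05110))/3 = -0.25981
R_{2,2} = -0.25981 + (-0.25981 − (-0.89909))/15 = -0.21719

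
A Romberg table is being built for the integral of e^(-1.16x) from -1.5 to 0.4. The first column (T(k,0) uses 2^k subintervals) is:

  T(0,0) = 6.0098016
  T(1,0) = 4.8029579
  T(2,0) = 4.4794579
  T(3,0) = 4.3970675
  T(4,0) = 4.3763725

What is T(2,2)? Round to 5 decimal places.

Richardson extrapolation on the trapezoidal column (denominator 4−1=3):
T(1,1) = 4.8029579 + (4.8029579 − 6.0098016)/3 = 4.4006767
T(2,1) = 4.4794579 + (4.4794579 − 4.8029579)/3 = 4.3716246
T(2,2) = (16·4.3716246 − 4.4006767) / 15 = 4.3696878

4.36969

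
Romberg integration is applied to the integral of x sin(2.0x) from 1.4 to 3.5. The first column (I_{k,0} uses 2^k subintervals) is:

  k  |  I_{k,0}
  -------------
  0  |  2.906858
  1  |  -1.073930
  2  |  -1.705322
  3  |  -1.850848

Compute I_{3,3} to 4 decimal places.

I_{1,1} = -1.073930 + (-1.073930 − 2.906858)/3 = -2.400859
I_{2,1} = -1.705322 + (-1.705322 − (-1.073930))/3 = -1.915786
I_{3,1} = (4·(-1.850848) − (-1.705322)) / 3 = -1.899357
I_{2,2} = (16·(-1.915786) − (-2.400859)) / 15 = -1.883448
I_{3,2} = (16·(-1.899357) − (-1.915786)) / 15 = -1.898262
I_{3,3} = (64·(-1.898262) − (-1.883448)) / 63 = -1.898497

-1.8985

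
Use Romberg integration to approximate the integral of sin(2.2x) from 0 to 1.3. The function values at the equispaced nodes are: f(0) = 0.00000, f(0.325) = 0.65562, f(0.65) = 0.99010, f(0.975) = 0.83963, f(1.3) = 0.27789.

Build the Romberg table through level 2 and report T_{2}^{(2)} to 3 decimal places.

T_{0}^{(0)} (trapezoid, 1 panel, h=1.3000): 0.18063
T_{1}^{(0)} (trapezoid, 2 panels, h=0.6500): 0.73388
T_{2}^{(0)} (trapezoid, 4 panels, h=0.3250): 0.85290
T_{1}^{(1)} = 0.73388 + (0.73388 − 0.18063)/3 = 0.91830
T_{2}^{(1)} = 0.85290 + (0.85290 − 0.73388)/3 = 0.89257
T_{2}^{(2)} = 0.89257 + (0.89257 − 0.91830)/15 = 0.89085

0.891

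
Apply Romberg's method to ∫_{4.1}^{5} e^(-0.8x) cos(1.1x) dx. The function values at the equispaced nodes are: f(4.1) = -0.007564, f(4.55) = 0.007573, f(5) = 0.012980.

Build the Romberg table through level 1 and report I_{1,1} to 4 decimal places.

I_{0,0} (trapezoid, 1 panel, h=0.9000): 0.002437
I_{1,0} (trapezoid, 2 panels, h=0.4500): 0.004626
I_{1,1} = 0.004626 + (0.004626 − 0.002437)/3 = 0.005356

0.0054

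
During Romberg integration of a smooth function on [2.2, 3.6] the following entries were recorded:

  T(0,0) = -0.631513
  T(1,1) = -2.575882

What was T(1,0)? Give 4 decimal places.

-2.0898

From T(1,1) = (4·T(1,0) − T(0,0))/3, solve for T(1,0):
4·T(1,0) = 3·(-2.575882) + (-0.631513) = -8.359159
T(1,0) = -2.089790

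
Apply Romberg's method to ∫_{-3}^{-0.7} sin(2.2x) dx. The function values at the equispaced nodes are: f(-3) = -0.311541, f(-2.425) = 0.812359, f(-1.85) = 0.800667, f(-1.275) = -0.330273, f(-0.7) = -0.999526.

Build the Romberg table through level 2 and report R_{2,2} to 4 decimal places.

R_{0,0} (trapezoid, 1 panel, h=2.3000): -1.507727
R_{1,0} (trapezoid, 2 panels, h=1.1500): 0.166904
R_{2,0} (trapezoid, 4 panels, h=0.5750): 0.360651
R_{1,1} = 0.166904 + (0.166904 − (-1.507727))/3 = 0.725114
R_{2,1} = 0.360651 + (0.360651 − 0.166904)/3 = 0.425233
R_{2,2} = 0.425233 + (0.425233 − 0.725114)/15 = 0.405241

0.4052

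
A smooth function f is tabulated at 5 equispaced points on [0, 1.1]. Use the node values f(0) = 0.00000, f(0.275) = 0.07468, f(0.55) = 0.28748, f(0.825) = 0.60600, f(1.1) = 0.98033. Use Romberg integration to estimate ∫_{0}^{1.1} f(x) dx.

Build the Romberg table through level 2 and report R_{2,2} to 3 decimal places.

0.392

R_{0,0} (trapezoid, 1 panel, h=1.1000): 0.53918
R_{1,0} (trapezoid, 2 panels, h=0.5500): 0.42770
R_{2,0} (trapezoid, 4 panels, h=0.2750): 0.40104
R_{1,1} = 0.42770 + (0.42770 − 0.53918)/3 = 0.39054
R_{2,1} = 0.40104 + (0.40104 − 0.42770)/3 = 0.39215
R_{2,2} = 0.39215 + (0.39215 − 0.39054)/15 = 0.39226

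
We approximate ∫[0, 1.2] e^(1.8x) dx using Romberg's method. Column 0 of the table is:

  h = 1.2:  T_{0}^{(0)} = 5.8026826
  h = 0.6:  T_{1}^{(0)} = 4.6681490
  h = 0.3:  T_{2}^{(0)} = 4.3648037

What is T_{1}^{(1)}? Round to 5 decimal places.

4.28997

T_{1}^{(1)} = (4·4.6681490 − 5.8026826) / 3 = 4.2899711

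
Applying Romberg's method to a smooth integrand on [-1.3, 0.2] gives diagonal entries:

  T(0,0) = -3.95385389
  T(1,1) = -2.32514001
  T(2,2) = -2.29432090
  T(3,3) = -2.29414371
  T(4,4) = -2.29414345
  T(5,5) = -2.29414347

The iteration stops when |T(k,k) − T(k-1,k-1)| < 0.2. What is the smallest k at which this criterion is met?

k = 2

|T(1,1) − T(0,0)| = 1.62871388 ≥ 0.2
|T(2,2) − T(1,1)| = 0.03081911 < 0.2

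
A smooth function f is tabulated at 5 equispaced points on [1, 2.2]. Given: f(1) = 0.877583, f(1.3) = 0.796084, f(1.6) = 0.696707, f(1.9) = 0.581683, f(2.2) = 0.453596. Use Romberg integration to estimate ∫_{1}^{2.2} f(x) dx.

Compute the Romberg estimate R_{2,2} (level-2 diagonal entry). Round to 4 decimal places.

0.8236

R_{0,0} (trapezoid, 1 panel, h=1.2000): 0.798707
R_{1,0} (trapezoid, 2 panels, h=0.6000): 0.817378
R_{2,0} (trapezoid, 4 panels, h=0.3000): 0.822019
R_{1,1} = 0.817378 + (0.817378 − 0.798707)/3 = 0.823602
R_{2,1} = 0.822019 + (0.822019 − 0.817378)/3 = 0.823566
R_{2,2} = 0.823566 + (0.823566 − 0.823602)/15 = 0.823564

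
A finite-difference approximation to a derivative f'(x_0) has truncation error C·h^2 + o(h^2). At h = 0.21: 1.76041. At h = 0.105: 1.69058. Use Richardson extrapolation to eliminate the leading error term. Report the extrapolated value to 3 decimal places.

1.667

Extrapolated value = (4·A(h/2) − A(h)) / (4 − 1)
= (4·1.69058 − 1.76041) / 3
= 5.00191 / 3 = 1.66730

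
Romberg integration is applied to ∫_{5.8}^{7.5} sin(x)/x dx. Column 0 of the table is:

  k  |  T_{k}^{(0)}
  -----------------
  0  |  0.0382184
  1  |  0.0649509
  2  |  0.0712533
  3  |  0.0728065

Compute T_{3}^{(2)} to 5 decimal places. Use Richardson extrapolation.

0.07332

T_{2}^{(1)} = 0.0712533 + (0.0712533 − 0.0649509)/3 = 0.0733541
T_{3}^{(1)} = (4·0.0728065 − 0.0712533) / 3 = 0.0733242
T_{3}^{(2)} = 0.0733242 + (0.0733242 − 0.0733541)/15 = 0.0733222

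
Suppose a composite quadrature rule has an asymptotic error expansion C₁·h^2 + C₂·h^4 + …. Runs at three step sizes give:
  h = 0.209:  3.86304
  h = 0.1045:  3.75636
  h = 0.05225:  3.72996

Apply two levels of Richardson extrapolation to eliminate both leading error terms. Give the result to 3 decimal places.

3.721

First eliminate the h^2 term (factor 2^2 = 4):
  B₁ = (4·3.75636 − 3.86304)/3 = 3.72080
  B₂ = (4·3.72996 − 3.75636)/3 = 3.72116
Then eliminate the h^4 term (factor 2^4 = 16):
  (16·3.72116 − 3.72080)/15 = 3.72118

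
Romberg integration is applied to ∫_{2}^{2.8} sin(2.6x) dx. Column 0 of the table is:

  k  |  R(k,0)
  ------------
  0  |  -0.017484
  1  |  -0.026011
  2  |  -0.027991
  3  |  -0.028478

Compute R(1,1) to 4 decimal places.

R(1,1) = (4·(-0.026011) − (-0.017484)) / 3 = -0.028853

-0.0289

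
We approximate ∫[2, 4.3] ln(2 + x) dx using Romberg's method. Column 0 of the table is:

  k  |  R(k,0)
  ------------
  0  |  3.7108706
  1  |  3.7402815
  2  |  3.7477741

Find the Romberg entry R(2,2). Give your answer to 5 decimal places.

R(1,1) = 3.7402815 + (3.7402815 − 3.7108706)/3 = 3.7500851
R(2,1) = (4·3.7477741 − 3.7402815) / 3 = 3.7502716
R(2,2) = 3.7502716 + (3.7502716 − 3.7500851)/15 = 3.7502840

3.75028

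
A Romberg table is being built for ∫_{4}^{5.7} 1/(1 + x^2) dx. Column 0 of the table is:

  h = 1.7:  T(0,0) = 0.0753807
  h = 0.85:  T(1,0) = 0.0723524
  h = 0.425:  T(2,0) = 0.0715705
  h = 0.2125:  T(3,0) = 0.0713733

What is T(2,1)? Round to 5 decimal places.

Richardson extrapolation on the trapezoidal column (denominator 4−1=3):
T(2,1) = (4·0.0715705 − 0.0723524) / 3 = 0.0713099

0.07131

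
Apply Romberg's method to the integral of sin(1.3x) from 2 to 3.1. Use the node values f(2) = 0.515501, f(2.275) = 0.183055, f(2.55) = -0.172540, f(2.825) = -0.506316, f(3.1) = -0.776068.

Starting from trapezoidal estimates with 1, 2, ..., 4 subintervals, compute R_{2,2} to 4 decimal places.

-0.1740

R_{0,0} (trapezoid, 1 panel, h=1.1000): -0.143312
R_{1,0} (trapezoid, 2 panels, h=0.5500): -0.166553
R_{2,0} (trapezoid, 4 panels, h=0.2750): -0.172173
R_{1,1} = -0.166553 + (-0.166553 − (-0.143312))/3 = -0.174300
R_{2,1} = -0.172173 + (-0.172173 − (-0.166553))/3 = -0.174046
R_{2,2} = -0.174046 + (-0.174046 − (-0.174300))/15 = -0.174029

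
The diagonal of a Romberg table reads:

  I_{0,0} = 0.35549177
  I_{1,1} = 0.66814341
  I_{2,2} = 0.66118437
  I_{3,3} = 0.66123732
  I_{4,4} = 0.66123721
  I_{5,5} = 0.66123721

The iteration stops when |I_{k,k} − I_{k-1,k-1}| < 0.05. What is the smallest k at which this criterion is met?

|I_{1,1} − I_{0,0}| = 0.31265164 ≥ 0.05
|I_{2,2} − I_{1,1}| = 0.00695904 < 0.05

k = 2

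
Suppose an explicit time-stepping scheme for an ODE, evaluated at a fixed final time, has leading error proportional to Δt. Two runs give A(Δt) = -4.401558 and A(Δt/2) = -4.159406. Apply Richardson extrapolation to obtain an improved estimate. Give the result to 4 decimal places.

-3.9173

The leading error scales as Δt; refining by a factor of 2 reduces it by 2^1 = 2.
Extrapolated value = (2·A(Δt/2) − A(Δt)) / (2 − 1)
= (2·(-4.159406) − (-4.401558)) / 1
= -3.917254 / 1 = -3.917254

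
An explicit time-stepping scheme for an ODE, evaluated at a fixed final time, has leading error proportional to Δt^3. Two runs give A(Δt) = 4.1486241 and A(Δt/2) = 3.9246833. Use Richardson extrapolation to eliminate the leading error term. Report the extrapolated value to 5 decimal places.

Extrapolated value = (8·A(Δt/2) − A(Δt)) / (8 − 1)
= (8·3.9246833 − 4.1486241) / 7
= 27.2488423 / 7 = 3.8926918

3.89269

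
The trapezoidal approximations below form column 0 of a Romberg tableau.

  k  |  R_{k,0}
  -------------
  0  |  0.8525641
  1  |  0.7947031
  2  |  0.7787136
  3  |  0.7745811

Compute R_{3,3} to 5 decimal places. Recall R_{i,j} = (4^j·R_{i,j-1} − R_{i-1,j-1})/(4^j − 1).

Richardson extrapolation on the trapezoidal column (denominator 4−1=3):
R_{1,1} = (4·0.7947031 − 0.8525641) / 3 = 0.7754161
R_{2,1} = (4·0.7787136 − 0.7947031) / 3 = 0.7733838
R_{3,1} = 0.7745811 + (0.7745811 − 0.7787136)/3 = 0.7732036
R_{2,2} = 0.7733838 + (0.7733838 − 0.7754161)/15 = 0.7732483
R_{3,2} = 0.7732036 + (0.7732036 − 0.7733838)/15 = 0.7731916
R_{3,3} = 0.7731916 + (0.7731916 − 0.7732483)/63 = 0.7731907

0.77319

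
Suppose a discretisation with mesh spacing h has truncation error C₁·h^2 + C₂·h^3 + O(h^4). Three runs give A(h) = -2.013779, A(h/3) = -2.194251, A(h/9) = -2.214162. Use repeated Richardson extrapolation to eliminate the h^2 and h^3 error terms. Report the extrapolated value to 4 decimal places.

First eliminate the h^2 term (factor 3^2 = 9):
  B₁ = (9·(-2.194251) − (-2.013779))/8 = -2.216810
  B₂ = (9·(-2.214162) − (-2.194251))/8 = -2.216651
Then eliminate the h^3 term (factor 3^3 = 27):
  (27·(-2.216651) − (-2.216810))/26 = -2.216645

-2.2166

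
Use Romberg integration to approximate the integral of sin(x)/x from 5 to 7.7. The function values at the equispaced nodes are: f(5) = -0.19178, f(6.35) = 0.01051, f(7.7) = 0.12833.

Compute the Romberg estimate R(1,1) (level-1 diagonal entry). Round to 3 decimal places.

-0.010

R(0,0) (trapezoid, 1 panel, h=2.7000): -0.08566
R(1,0) (trapezoid, 2 panels, h=1.3500): -0.02864
R(1,1) = -0.02864 + (-0.02864 − (-0.08566))/3 = -0.00963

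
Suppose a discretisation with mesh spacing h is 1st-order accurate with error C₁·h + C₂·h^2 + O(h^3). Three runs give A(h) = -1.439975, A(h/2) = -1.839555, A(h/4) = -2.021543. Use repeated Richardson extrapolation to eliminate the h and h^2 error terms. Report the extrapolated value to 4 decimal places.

-2.1917

First eliminate the h term (factor 2^1 = 2):
  B₁ = (2·(-1.839555) − (-1.439975))/1 = -2.239135
  B₂ = (2·(-2.021543) − (-1.839555))/1 = -2.203531
Then eliminate the h^2 term (factor 2^2 = 4):
  (4·(-2.203531) − (-2.239135))/3 = -2.191663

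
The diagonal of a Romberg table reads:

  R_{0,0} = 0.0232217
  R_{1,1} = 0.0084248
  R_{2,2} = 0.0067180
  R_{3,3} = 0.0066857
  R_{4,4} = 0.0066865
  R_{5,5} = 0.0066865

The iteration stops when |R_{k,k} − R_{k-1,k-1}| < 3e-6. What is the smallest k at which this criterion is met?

|R_{1,1} − R_{0,0}| = 0.0147969 ≥ 3e-6
|R_{2,2} − R_{1,1}| = 0.0017068 ≥ 3e-6
|R_{3,3} − R_{2,2}| = 0.0000323 ≥ 3e-6
|R_{4,4} − R_{3,3}| = 0.0000008 < 3e-6

k = 4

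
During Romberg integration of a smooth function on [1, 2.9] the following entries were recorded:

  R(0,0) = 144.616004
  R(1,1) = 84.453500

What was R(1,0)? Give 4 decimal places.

99.4941

From R(1,1) = (4·R(1,0) − R(0,0))/3, solve for R(1,0):
4·R(1,0) = 3·84.453500 + 144.616004 = 397.976504
R(1,0) = 99.494126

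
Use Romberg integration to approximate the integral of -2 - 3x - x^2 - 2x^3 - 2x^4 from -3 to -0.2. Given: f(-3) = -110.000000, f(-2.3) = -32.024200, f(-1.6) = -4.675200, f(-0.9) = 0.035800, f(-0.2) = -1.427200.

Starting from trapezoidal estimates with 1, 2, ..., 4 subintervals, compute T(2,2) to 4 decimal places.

T(0,0) (trapezoid, 1 panel, h=2.8000): -155.998080
T(1,0) (trapezoid, 2 panels, h=1.4000): -84.544320
T(2,0) (trapezoid, 4 panels, h=0.7000): -64.664040
T(1,1) = -84.544320 + (-84.544320 − (-155.998080))/3 = -60.726400
T(2,1) = -64.664040 + (-64.664040 − (-84.544320))/3 = -58.037280
T(2,2) = -58.037280 + (-58.037280 − (-60.726400))/15 = -57.858005

-57.8580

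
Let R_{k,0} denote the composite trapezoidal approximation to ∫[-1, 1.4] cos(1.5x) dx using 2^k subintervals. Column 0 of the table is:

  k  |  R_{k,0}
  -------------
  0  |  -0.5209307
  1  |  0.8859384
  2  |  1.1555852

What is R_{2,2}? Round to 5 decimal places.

1.23817

Richardson extrapolation on the trapezoidal column (denominator 4−1=3):
R_{1,1} = (4·0.8859384 − (-0.5209307)) / 3 = 1.3548948
R_{2,1} = 1.1555852 + (1.1555852 − 0.8859384)/3 = 1.2454675
R_{2,2} = (16·1.2454675 − 1.3548948) / 15 = 1.2381723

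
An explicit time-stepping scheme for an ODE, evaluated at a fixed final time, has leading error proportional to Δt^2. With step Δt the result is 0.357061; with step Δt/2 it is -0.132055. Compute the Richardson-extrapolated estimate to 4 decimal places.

-0.2951

Extrapolated value = (4·A(Δt/2) − A(Δt)) / (4 − 1)
= (4·(-0.132055) − 0.357061) / 3
= -0.885281 / 3 = -0.295094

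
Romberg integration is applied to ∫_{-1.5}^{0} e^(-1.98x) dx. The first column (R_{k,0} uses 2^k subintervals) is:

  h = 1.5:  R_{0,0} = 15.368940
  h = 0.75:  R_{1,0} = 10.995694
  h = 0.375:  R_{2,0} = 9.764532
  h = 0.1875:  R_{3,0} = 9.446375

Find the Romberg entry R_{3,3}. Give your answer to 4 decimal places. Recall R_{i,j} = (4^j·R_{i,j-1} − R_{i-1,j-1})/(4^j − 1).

9.3394

Richardson extrapolation on the trapezoidal column (denominator 4−1=3):
R_{1,1} = (4·10.995694 − 15.368940) / 3 = 9.537945
R_{2,1} = 9.764532 + (9.764532 − 10.995694)/3 = 9.354145
R_{3,1} = (4·9.446375 − 9.764532) / 3 = 9.340323
R_{2,2} = (16·9.354145 − 9.537945) / 15 = 9.341892
R_{3,2} = 9.340323 + (9.340323 − 9.354145)/15 = 9.339402
R_{3,3} = 9.339402 + (9.339402 − 9.341892)/63 = 9.339362
(Column j=1 coincides with Simpson's rule on the same nodes.)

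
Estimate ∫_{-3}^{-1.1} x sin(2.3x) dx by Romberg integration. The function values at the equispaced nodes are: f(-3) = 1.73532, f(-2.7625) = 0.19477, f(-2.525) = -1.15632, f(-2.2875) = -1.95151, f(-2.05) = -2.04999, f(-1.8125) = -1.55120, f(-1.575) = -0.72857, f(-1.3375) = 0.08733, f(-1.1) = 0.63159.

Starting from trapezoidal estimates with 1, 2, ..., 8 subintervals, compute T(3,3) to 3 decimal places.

-1.455

T(0,0) (trapezoid, 1 panel, h=1.9000): 2.24856
T(1,0) (trapezoid, 2 panels, h=0.9500): -0.82321
T(2,0) (trapezoid, 4 panels, h=0.4750): -1.30693
T(3,0) (trapezoid, 8 panels, h=0.2375): -1.41836
T(1,1) = -0.82321 + (-0.82321 − 2.24856)/3 = -1.84713
T(2,1) = -1.30693 + (-1.30693 − (-0.82321))/3 = -1.46817
T(3,1) = -1.41836 + (-1.41836 − (-1.30693))/3 = -1.45550
T(2,2) = -1.46817 + (-1.46817 − (-1.84713))/15 = -1.44291
T(3,2) = -1.45550 + (-1.45550 − (-1.46817))/15 = -1.45466
T(3,3) = -1.45466 + (-1.45466 − (-1.44291))/63 = -1.45485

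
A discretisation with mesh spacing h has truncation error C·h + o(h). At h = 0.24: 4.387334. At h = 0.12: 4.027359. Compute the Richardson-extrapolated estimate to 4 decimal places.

3.6674

The leading error scales as h; refining by a factor of 2 reduces it by 2^1 = 2.
Extrapolated value = (2·A(h/2) − A(h)) / (2 − 1)
= (2·4.027359 − 4.387334) / 1
= 3.667384 / 1 = 3.667384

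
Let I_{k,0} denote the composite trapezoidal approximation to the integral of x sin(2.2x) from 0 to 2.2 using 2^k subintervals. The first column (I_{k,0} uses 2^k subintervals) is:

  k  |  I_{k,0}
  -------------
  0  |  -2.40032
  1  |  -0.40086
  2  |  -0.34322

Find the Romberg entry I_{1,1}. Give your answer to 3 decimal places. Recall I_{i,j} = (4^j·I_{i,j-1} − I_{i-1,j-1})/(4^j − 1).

0.266

Richardson extrapolation on the trapezoidal column (denominator 4−1=3):
I_{1,1} = (4·(-0.40086) − (-2.40032)) / 3 = 0.26563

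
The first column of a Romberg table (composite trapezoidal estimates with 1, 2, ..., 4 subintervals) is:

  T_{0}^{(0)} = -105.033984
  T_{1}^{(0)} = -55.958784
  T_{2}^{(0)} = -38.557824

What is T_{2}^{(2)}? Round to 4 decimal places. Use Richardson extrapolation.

T_{1}^{(1)} = (4·(-55.958784) − (-105.033984)) / 3 = -39.600384
T_{2}^{(1)} = -38.557824 + (-38.557824 − (-55.958784))/3 = -32.757504
T_{2}^{(2)} = (16·(-32.757504) − (-39.600384)) / 15 = -32.301312

-32.3013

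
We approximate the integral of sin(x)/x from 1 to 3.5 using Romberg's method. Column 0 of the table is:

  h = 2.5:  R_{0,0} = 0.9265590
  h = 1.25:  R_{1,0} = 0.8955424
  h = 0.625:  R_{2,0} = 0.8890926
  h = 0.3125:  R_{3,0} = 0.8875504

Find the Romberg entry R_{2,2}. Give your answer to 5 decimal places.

Richardson extrapolation on the trapezoidal column (denominator 4−1=3):
R_{1,1} = 0.8955424 + (0.8955424 − 0.9265590)/3 = 0.8852035
R_{2,1} = (4·0.8890926 − 0.8955424) / 3 = 0.8869427
R_{2,2} = (16·0.8869427 − 0.8852035) / 15 = 0.8870586

0.88706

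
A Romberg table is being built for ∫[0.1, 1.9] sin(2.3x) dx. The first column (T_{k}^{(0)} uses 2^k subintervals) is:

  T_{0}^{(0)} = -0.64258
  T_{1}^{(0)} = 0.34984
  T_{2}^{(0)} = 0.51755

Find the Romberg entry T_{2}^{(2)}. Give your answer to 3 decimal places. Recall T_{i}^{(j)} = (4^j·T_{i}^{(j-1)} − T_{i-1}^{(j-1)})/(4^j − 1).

Richardson extrapolation on the trapezoidal column (denominator 4−1=3):
T_{1}^{(1)} = 0.34984 + (0.34984 − (-0.64258))/3 = 0.68065
T_{2}^{(1)} = 0.51755 + (0.51755 − 0.34984)/3 = 0.57345
T_{2}^{(2)} = 0.57345 + (0.57345 − 0.68065)/15 = 0.56630

0.566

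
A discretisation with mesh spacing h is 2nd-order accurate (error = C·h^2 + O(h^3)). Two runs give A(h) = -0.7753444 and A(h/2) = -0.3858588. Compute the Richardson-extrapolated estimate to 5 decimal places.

-0.25603

Extrapolated value = (4·A(h/2) − A(h)) / (4 − 1)
= (4·(-0.3858588) − (-0.7753444)) / 3
= -0.7680908 / 3 = -0.2560303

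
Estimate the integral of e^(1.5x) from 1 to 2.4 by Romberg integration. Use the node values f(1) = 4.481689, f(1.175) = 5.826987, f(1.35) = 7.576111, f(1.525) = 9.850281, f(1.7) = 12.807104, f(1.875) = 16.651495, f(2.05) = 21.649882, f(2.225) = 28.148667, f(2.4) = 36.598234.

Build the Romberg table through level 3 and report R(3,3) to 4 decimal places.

R(0,0) (trapezoid, 1 panel, h=1.4000): 28.755946
R(1,0) (trapezoid, 2 panels, h=0.7000): 23.342946
R(2,0) (trapezoid, 4 panels, h=0.3500): 21.900570
R(3,0) (trapezoid, 8 panels, h=0.1750): 21.533835
R(1,1) = 23.342946 + (23.342946 − 28.755946)/3 = 21.538613
R(2,1) = 21.900570 + (21.900570 − 23.342946)/3 = 21.419778
R(3,1) = 21.533835 + (21.533835 − 21.900570)/3 = 21.411590
R(2,2) = 21.419778 + (21.419778 − 21.538613)/15 = 21.411856
R(3,2) = 21.411590 + (21.411590 − 21.419778)/15 = 21.411044
R(3,3) = 21.411044 + (21.411044 − 21.411856)/63 = 21.411031

21.4110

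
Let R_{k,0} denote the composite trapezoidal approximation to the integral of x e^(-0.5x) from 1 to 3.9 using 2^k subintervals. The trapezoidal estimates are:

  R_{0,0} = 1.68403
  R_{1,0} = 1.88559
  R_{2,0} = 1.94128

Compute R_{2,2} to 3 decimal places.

R_{1,1} = (4·1.88559 − 1.68403) / 3 = 1.95278
R_{2,1} = 1.94128 + (1.94128 − 1.88559)/3 = 1.95984
R_{2,2} = 1.95984 + (1.95984 − 1.95278)/15 = 1.96031

1.960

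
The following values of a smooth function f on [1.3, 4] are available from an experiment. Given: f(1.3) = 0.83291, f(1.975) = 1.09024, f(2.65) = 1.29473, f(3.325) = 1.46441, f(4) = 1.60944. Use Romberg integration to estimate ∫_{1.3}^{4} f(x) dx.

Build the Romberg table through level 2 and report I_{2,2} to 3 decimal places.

3.431

I_{0,0} (trapezoid, 1 panel, h=2.7000): 3.29717
I_{1,0} (trapezoid, 2 panels, h=1.3500): 3.39647
I_{2,0} (trapezoid, 4 panels, h=0.6750): 3.42262
I_{1,1} = 3.39647 + (3.39647 − 3.29717)/3 = 3.42957
I_{2,1} = 3.42262 + (3.42262 − 3.39647)/3 = 3.43134
I_{2,2} = 3.43134 + (3.43134 − 3.42957)/15 = 3.43146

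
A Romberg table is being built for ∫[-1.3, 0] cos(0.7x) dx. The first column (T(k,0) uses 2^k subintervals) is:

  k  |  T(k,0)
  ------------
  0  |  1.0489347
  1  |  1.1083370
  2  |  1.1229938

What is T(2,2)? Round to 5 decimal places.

1.12786

T(1,1) = 1.1083370 + (1.1083370 − 1.0489347)/3 = 1.1281378
T(2,1) = 1.1229938 + (1.1229938 − 1.1083370)/3 = 1.1278794
T(2,2) = 1.1278794 + (1.1278794 − 1.1281378)/15 = 1.1278622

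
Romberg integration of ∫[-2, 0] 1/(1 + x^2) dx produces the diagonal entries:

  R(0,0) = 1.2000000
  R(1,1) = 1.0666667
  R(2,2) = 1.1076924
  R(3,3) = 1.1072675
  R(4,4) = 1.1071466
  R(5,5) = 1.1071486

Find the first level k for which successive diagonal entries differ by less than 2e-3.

k = 3

|R(1,1) − R(0,0)| = 0.1333333 ≥ 2e-3
|R(2,2) − R(1,1)| = 0.0410257 ≥ 2e-3
|R(3,3) − R(2,2)| = 0.0004249 < 2e-3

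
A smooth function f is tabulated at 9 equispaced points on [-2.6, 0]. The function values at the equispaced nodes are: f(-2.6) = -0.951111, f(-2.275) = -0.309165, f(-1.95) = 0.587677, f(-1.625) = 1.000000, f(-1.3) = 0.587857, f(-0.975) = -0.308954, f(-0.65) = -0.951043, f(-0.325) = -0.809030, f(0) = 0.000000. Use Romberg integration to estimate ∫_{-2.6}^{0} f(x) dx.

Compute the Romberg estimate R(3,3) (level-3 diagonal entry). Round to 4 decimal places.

R(0,0) (trapezoid, 1 panel, h=2.6000): -1.236444
R(1,0) (trapezoid, 2 panels, h=1.3000): 0.145992
R(2,0) (trapezoid, 4 panels, h=0.6500): -0.163192
R(3,0) (trapezoid, 8 panels, h=0.3250): -0.220419
R(1,1) = 0.145992 + (0.145992 − (-1.236444))/3 = 0.606804
R(2,1) = -0.163192 + (-0.163192 − 0.145992)/3 = -0.266253
R(3,1) = -0.220419 + (-0.220419 − (-0.163192))/3 = -0.239495
R(2,2) = -0.266253 + (-0.266253 − 0.606804)/15 = -0.324457
R(3,2) = -0.239495 + (-0.239495 − (-0.266253))/15 = -0.237711
R(3,3) = -0.237711 + (-0.237711 − (-0.324457))/63 = -0.236334

-0.2363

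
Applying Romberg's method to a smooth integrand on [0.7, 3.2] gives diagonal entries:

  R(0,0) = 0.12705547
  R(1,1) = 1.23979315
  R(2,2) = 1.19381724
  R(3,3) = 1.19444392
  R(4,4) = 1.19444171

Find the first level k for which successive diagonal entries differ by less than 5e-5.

k = 4

|R(1,1) − R(0,0)| = 1.11273768 ≥ 5e-5
|R(2,2) − R(1,1)| = 0.04597591 ≥ 5e-5
|R(3,3) − R(2,2)| = 0.00062668 ≥ 5e-5
|R(4,4) − R(3,3)| = 0.00000221 < 5e-5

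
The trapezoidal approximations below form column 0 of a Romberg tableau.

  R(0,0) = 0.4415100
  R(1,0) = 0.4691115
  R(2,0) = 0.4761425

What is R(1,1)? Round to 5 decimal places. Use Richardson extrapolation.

0.47831

Richardson extrapolation on the trapezoidal column (denominator 4−1=3):
R(1,1) = 0.4691115 + (0.4691115 − 0.4415100)/3 = 0.4783120
(Column j=1 coincides with Simpson's rule on the same nodes.)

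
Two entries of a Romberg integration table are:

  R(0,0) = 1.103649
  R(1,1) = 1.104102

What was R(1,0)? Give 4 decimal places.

From R(1,1) = (4·R(1,0) − R(0,0))/3, solve for R(1,0):
4·R(1,0) = 3·1.104102 + 1.103649 = 4.415955
R(1,0) = 1.103989

1.1040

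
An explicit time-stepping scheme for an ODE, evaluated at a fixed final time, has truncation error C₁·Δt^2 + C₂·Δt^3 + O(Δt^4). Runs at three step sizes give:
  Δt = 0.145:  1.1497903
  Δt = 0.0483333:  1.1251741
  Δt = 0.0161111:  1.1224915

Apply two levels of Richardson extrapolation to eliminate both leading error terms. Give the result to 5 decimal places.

1.12216

First eliminate the Δt^2 term (factor 3^2 = 9):
  B₁ = (9·1.1251741 − 1.1497903)/8 = 1.1220971
  B₂ = (9·1.1224915 − 1.1251741)/8 = 1.1221562
Then eliminate the Δt^3 term (factor 3^3 = 27):
  (27·1.1221562 − 1.1220971)/26 = 1.1221585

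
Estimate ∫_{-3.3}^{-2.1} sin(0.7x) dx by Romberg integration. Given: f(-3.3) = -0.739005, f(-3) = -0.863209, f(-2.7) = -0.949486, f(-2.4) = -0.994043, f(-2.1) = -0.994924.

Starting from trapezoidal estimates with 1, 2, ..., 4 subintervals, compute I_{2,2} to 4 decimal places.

I_{0,0} (trapezoid, 1 panel, h=1.2000): -1.040357
I_{1,0} (trapezoid, 2 panels, h=0.6000): -1.089870
I_{2,0} (trapezoid, 4 panels, h=0.3000): -1.102111
I_{1,1} = -1.089870 + (-1.089870 − (-1.040357))/3 = -1.106374
I_{2,1} = -1.102111 + (-1.102111 − (-1.089870))/3 = -1.106191
I_{2,2} = -1.106191 + (-1.106191 − (-1.106374))/15 = -1.106179

-1.1062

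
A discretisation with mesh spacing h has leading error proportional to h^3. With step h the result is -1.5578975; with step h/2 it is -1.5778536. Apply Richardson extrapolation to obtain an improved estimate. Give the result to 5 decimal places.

-1.58070

The leading error scales as h^3; refining by a factor of 2 reduces it by 2^3 = 8.
Extrapolated value = (8·A(h/2) − A(h)) / (8 − 1)
= (8·(-1.5778536) − (-1.5578975)) / 7
= -11.0649313 / 7 = -1.5807045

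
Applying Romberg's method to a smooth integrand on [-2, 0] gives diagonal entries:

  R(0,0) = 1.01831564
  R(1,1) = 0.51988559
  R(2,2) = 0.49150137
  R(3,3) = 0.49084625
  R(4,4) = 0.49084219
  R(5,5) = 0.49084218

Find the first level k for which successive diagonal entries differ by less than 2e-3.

k = 3

|R(1,1) − R(0,0)| = 0.49843005 ≥ 2e-3
|R(2,2) − R(1,1)| = 0.02838422 ≥ 2e-3
|R(3,3) − R(2,2)| = 0.00065512 < 2e-3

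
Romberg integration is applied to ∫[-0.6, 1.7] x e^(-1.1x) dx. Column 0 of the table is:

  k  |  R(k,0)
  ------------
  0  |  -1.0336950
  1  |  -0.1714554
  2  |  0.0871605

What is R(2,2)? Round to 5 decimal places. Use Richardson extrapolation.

R(1,1) = (4·(-0.1714554) − (-1.0336950)) / 3 = 0.1159578
R(2,1) = 0.0871605 + (0.0871605 − (-0.1714554))/3 = 0.1733658
R(2,2) = 0.1733658 + (0.1733658 − 0.1159578)/15 = 0.1771930

0.17719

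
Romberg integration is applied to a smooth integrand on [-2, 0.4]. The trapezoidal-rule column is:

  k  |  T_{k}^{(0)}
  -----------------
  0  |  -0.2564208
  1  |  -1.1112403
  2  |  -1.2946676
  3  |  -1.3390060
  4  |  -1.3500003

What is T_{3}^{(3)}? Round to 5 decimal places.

-1.35366

Richardson extrapolation on the trapezoidal column (denominator 4−1=3):
T_{1}^{(1)} = (4·(-1.1112403) − (-0.2564208)) / 3 = -1.3961801
T_{2}^{(1)} = -1.2946676 + (-1.2946676 − (-1.1112403))/3 = -1.3558100
T_{3}^{(1)} = -1.3390060 + (-1.3390060 − (-1.2946676))/3 = -1.3537855
T_{2}^{(2)} = (16·(-1.3558100) − (-1.3961801)) / 15 = -1.3531187
T_{3}^{(2)} = -1.3537855 + (-1.3537855 − (-1.3558100))/15 = -1.3536505
T_{3}^{(3)} = -1.3536505 + (-1.3536505 − (-1.3531187))/63 = -1.3536589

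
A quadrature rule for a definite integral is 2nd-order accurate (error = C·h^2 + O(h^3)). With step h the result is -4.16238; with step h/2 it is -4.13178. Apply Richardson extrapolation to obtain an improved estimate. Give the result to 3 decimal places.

Extrapolated value = (4·A(h/2) − A(h)) / (4 − 1)
= (4·(-4.13178) − (-4.16238)) / 3
= -12.36474 / 3 = -4.12158

-4.122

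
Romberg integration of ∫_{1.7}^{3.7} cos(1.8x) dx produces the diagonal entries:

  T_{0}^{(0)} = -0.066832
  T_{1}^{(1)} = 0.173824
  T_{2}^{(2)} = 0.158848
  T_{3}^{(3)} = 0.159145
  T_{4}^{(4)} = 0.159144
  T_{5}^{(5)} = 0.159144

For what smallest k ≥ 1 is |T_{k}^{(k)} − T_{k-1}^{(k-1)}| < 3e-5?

k = 4

|T_{1}^{(1)} − T_{0}^{(0)}| = 0.240656 ≥ 3e-5
|T_{2}^{(2)} − T_{1}^{(1)}| = 0.014976 ≥ 3e-5
|T_{3}^{(3)} − T_{2}^{(2)}| = 0.000297 ≥ 3e-5
|T_{4}^{(4)} − T_{3}^{(3)}| = 0.000001 < 3e-5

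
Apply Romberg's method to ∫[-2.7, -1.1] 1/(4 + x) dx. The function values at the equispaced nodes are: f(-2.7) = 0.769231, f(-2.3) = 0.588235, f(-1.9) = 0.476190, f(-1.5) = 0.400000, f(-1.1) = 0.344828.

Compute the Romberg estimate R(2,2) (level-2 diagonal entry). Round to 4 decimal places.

R(0,0) (trapezoid, 1 panel, h=1.6000): 0.891247
R(1,0) (trapezoid, 2 panels, h=0.8000): 0.826576
R(2,0) (trapezoid, 4 panels, h=0.4000): 0.808582
R(1,1) = 0.826576 + (0.826576 − 0.891247)/3 = 0.805019
R(2,1) = 0.808582 + (0.808582 − 0.826576)/3 = 0.802584
R(2,2) = 0.802584 + (0.802584 − 0.805019)/15 = 0.802422

0.8024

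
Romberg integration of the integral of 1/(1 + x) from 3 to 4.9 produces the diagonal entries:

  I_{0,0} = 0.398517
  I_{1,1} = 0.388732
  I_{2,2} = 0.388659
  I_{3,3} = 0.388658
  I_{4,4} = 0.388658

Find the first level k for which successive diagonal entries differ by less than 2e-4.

|I_{1,1} − I_{0,0}| = 0.009785 ≥ 2e-4
|I_{2,2} − I_{1,1}| = 0.000073 < 2e-4

k = 2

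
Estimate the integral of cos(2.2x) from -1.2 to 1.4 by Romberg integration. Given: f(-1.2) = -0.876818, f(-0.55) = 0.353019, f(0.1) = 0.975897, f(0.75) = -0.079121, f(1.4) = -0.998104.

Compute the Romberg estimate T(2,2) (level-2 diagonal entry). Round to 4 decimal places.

0.2124

T(0,0) (trapezoid, 1 panel, h=2.6000): -2.437399
T(1,0) (trapezoid, 2 panels, h=1.3000): 0.049967
T(2,0) (trapezoid, 4 panels, h=0.6500): 0.203017
T(1,1) = 0.049967 + (0.049967 − (-2.437399))/3 = 0.879089
T(2,1) = 0.203017 + (0.203017 − 0.049967)/3 = 0.254034
T(2,2) = 0.254034 + (0.254034 − 0.879089)/15 = 0.212364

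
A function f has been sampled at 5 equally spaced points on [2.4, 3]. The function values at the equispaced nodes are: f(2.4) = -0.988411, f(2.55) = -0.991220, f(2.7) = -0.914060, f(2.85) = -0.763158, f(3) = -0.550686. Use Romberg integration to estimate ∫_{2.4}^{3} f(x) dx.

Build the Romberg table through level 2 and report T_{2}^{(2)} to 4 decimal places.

-0.5192

T_{0}^{(0)} (trapezoid, 1 panel, h=0.6000): -0.461729
T_{1}^{(0)} (trapezoid, 2 panels, h=0.3000): -0.505083
T_{2}^{(0)} (trapezoid, 4 panels, h=0.1500): -0.515698
T_{1}^{(1)} = -0.505083 + (-0.505083 − (-0.461729))/3 = -0.519534
T_{2}^{(1)} = -0.515698 + (-0.515698 − (-0.505083))/3 = -0.519236
T_{2}^{(2)} = -0.519236 + (-0.519236 − (-0.519534))/15 = -0.519216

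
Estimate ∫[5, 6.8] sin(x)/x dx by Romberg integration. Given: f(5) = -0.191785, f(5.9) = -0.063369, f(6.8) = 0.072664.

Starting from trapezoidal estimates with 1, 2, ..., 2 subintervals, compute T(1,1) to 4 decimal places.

-0.1118

T(0,0) (trapezoid, 1 panel, h=1.8000): -0.107209
T(1,0) (trapezoid, 2 panels, h=0.9000): -0.110637
T(1,1) = -0.110637 + (-0.110637 − (-0.107209))/3 = -0.111780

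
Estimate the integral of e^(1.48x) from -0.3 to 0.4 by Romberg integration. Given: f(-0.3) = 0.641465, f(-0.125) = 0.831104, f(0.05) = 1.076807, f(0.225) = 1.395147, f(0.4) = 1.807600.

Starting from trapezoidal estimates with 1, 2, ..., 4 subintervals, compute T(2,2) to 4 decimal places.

0.7879

T(0,0) (trapezoid, 1 panel, h=0.7000): 0.857173
T(1,0) (trapezoid, 2 panels, h=0.3500): 0.805469
T(2,0) (trapezoid, 4 panels, h=0.1750): 0.792328
T(1,1) = 0.805469 + (0.805469 − 0.857173)/3 = 0.788234
T(2,1) = 0.792328 + (0.792328 − 0.805469)/3 = 0.787948
T(2,2) = 0.787948 + (0.787948 − 0.788234)/15 = 0.787929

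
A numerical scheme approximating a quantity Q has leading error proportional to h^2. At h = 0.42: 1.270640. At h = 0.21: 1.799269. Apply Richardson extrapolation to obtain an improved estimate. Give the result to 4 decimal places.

The leading error scales as h^2; refining by a factor of 2 reduces it by 2^2 = 4.
Extrapolated value = (4·A(h/2) − A(h)) / (4 − 1)
= (4·1.799269 − 1.270640) / 3
= 5.926436 / 3 = 1.975479

1.9755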